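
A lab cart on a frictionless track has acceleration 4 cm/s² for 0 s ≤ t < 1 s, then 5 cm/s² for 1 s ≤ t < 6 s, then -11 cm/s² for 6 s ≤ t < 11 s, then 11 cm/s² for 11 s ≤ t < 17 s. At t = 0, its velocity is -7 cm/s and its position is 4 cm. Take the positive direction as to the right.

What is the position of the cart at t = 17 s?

On each constant-a segment, Δv = aΔt and Δx = v₀Δt + ½aΔt²; chain segment to segment.
0–1 s: v starts -7 cm/s; Δx = -7·1 + ½·4·1² = -5 cm; v ends -3 cm/s.
1–6 s: v starts -3 cm/s; Δx = -3·5 + ½·5·5² = 47.5 cm; v ends 22 cm/s.
6–11 s: v starts 22 cm/s; Δx = 22·5 + ½·-11·5² = -27.5 cm; v ends -33 cm/s.
11–17 s: v starts -33 cm/s; Δx = -33·6 + ½·11·6² = 0 cm; v ends 33 cm/s.
x(17) = 4 + Σ Δx = 19 cm.

19 cm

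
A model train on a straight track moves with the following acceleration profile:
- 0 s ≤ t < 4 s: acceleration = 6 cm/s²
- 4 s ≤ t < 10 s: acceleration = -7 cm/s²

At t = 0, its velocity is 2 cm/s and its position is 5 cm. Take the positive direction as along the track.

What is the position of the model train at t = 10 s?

91 cm

On each constant-a segment, Δv = aΔt and Δx = v₀Δt + ½aΔt²; chain segment to segment.
0–4 s: v starts 2 cm/s; Δx = 2·4 + ½·6·4² = 56 cm; v ends 26 cm/s.
4–10 s: v starts 26 cm/s; Δx = 26·6 + ½·-7·6² = 30 cm; v ends -16 cm/s.
x(10) = 5 + Σ Δx = 91 cm.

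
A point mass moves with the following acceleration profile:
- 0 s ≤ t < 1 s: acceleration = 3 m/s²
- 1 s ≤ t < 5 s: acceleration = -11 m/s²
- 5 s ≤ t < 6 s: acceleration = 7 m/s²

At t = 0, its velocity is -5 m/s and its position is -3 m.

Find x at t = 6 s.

On each constant-a segment, Δv = aΔt and Δx = v₀Δt + ½aΔt²; chain segment to segment.
0–1 s: v starts -5 m/s; Δx = -5·1 + ½·3·1² = -3.5 m; v ends -2 m/s.
1–5 s: v starts -2 m/s; Δx = -2·4 + ½·-11·4² = -96 m; v ends -46 m/s.
5–6 s: v starts -46 m/s; Δx = -46·1 + ½·7·1² = -42.5 m; v ends -39 m/s.
x(6) = -3 + Σ Δx = -145 m.

-145 m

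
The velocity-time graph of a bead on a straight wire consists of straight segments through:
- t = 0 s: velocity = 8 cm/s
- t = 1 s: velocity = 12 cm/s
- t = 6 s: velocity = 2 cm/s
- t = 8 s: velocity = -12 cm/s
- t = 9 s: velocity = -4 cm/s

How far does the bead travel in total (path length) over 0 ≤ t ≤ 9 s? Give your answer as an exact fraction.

Total distance travelled is ∫|v| dt — sum the magnitudes of each area piece.
0–1 s: |½(8 + 12)(1)| = 10 cm
1–6 s: |½(12 + 2)(5)| = 35 cm
6–8 s: v = 0 at t = 44/7 s; triangle areas 2/7 + 72/7 = 74/7 cm
8–9 s: |½(-12 + -4)(1)| = 8 cm
Total distance = 445/7 cm

445/7 cm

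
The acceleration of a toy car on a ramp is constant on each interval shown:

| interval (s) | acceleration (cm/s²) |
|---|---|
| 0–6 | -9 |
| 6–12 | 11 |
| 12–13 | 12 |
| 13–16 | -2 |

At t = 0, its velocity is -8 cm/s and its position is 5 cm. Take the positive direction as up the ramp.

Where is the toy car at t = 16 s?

-330 cm

On each constant-a segment, Δv = aΔt and Δx = v₀Δt + ½aΔt²; chain segment to segment.
0–6 s: v starts -8 cm/s; Δx = -8·6 + ½·-9·6² = -210 cm; v ends -62 cm/s.
6–12 s: v starts -62 cm/s; Δx = -62·6 + ½·11·6² = -174 cm; v ends 4 cm/s.
12–13 s: v starts 4 cm/s; Δx = 4·1 + ½·12·1² = 10 cm; v ends 16 cm/s.
13–16 s: v starts 16 cm/s; Δx = 16·3 + ½·-2·3² = 39 cm; v ends 10 cm/s.
x(16) = 5 + Σ Δx = -330 cm.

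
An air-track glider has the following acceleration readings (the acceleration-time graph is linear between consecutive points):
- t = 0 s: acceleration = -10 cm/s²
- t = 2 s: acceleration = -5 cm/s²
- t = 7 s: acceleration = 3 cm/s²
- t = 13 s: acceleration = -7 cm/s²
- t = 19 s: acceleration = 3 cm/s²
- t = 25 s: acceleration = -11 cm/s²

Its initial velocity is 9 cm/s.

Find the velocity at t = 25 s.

Δv equals the area under the a-t graph; then v = v₀ + Δv.
0–2 s: ½(-10 + -5)(2) = -15 cm/s
2–7 s: ½(-5 + 3)(5) = -5 cm/s
7–13 s: ½(3 + -7)(6) = -12 cm/s
13–19 s: ½(-7 + 3)(6) = -12 cm/s
19–25 s: ½(3 + -11)(6) = -24 cm/s
Δv = -68 cm/s, so v(25) = 9 + (-68) = -59 cm/s.

-59 cm/s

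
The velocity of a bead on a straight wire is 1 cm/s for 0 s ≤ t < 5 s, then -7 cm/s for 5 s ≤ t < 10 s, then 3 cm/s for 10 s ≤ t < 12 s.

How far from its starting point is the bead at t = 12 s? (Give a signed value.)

-24 cm

Net displacement equals the area under the velocity-time graph (areas below the axis count negative).
0–5 s: 1 × 5 = 5 cm
5–10 s: -7 × 5 = -35 cm
10–12 s: 3 × 2 = 6 cm
Net displacement = -24 cm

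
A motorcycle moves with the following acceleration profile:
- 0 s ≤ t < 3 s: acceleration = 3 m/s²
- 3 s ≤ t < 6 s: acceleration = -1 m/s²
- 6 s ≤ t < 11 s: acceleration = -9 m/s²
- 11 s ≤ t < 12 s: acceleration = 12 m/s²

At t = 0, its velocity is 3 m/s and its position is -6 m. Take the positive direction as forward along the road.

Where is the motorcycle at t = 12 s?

-49.5 m

On each constant-a segment, Δv = aΔt and Δx = v₀Δt + ½aΔt²; chain segment to segment.
0–3 s: v starts 3 m/s; Δx = 3·3 + ½·3·3² = 22.5 m; v ends 12 m/s.
3–6 s: v starts 12 m/s; Δx = 12·3 + ½·-1·3² = 31.5 m; v ends 9 m/s.
6–11 s: v starts 9 m/s; Δx = 9·5 + ½·-9·5² = -67.5 m; v ends -36 m/s.
11–12 s: v starts -36 m/s; Δx = -36·1 + ½·12·1² = -30 m; v ends -24 m/s.
x(12) = -6 + Σ Δx = -49.5 m.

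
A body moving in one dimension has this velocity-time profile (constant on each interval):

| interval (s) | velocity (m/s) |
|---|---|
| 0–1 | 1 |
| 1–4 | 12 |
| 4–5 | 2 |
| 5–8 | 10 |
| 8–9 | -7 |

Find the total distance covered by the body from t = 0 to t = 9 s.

Distance (not displacement) is the total path length: add the absolute areas under v-t.
0–1 s: |1| × 1 = 1 m
1–4 s: |12| × 3 = 36 m
4–5 s: |2| × 1 = 2 m
5–8 s: |10| × 3 = 30 m
8–9 s: |-7| × 1 = 7 m
Total distance = 76 m

76 m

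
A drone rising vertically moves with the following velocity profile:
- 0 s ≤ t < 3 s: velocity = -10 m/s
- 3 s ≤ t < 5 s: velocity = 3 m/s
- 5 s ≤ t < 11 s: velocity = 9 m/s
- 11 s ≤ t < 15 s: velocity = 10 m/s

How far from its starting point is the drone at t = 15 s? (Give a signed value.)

Displacement is the signed area under the v-t curve.
0–3 s: -10 × 3 = -30 m
3–5 s: 3 × 2 = 6 m
5–11 s: 9 × 6 = 54 m
11–15 s: 10 × 4 = 40 m
Net displacement = 70 m

70 m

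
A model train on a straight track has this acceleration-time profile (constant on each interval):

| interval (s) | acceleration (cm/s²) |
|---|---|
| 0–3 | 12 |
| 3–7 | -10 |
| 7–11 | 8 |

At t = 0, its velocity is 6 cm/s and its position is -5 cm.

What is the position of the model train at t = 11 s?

On each constant-a segment, Δv = aΔt and Δx = v₀Δt + ½aΔt²; chain segment to segment.
0–3 s: v starts 6 cm/s; Δx = 6·3 + ½·12·3² = 72 cm; v ends 42 cm/s.
3–7 s: v starts 42 cm/s; Δx = 42·4 + ½·-10·4² = 88 cm; v ends 2 cm/s.
7–11 s: v starts 2 cm/s; Δx = 2·4 + ½·8·4² = 72 cm; v ends 34 cm/s.
x(11) = -5 + Σ Δx = 227 cm.

227 cm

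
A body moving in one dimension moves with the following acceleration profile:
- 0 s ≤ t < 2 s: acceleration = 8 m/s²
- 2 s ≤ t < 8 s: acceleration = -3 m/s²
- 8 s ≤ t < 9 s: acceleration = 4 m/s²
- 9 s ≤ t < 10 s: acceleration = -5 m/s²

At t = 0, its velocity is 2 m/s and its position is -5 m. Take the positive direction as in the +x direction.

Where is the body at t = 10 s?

On each constant-a segment, Δv = aΔt and Δx = v₀Δt + ½aΔt²; chain segment to segment.
0–2 s: v starts 2 m/s; Δx = 2·2 + ½·8·2² = 20 m; v ends 18 m/s.
2–8 s: v starts 18 m/s; Δx = 18·6 + ½·-3·6² = 54 m; v ends 0 m/s.
8–9 s: v starts 0 m/s; Δx = 0·1 + ½·4·1² = 2 m; v ends 4 m/s.
9–10 s: v starts 4 m/s; Δx = 4·1 + ½·-5·1² = 1.5 m; v ends -1 m/s.
x(10) = -5 + Σ Δx = 72.5 m.

72.5 m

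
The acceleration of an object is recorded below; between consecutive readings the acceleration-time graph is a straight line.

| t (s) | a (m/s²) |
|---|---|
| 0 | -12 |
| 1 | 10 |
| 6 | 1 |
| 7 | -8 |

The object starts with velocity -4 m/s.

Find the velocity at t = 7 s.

19 m/s

Δv equals the area under the a-t graph; then v = v₀ + Δv.
0–1 s: ½(-12 + 10)(1) = -1 m/s
1–6 s: ½(10 + 1)(5) = 27.5 m/s
6–7 s: ½(1 + -8)(1) = -3.5 m/s
Δv = 23 m/s, so v(7) = -4 + (23) = 19 m/s.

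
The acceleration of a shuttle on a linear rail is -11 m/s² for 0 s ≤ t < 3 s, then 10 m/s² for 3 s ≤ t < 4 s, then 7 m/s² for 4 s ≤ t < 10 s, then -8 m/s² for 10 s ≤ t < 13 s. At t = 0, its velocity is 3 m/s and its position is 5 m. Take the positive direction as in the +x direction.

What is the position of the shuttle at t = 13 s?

On each constant-a segment, Δv = aΔt and Δx = v₀Δt + ½aΔt²; chain segment to segment.
0–3 s: v starts 3 m/s; Δx = 3·3 + ½·-11·3² = -40.5 m; v ends -30 m/s.
3–4 s: v starts -30 m/s; Δx = -30·1 + ½·10·1² = -25 m; v ends -20 m/s.
4–10 s: v starts -20 m/s; Δx = -20·6 + ½·7·6² = 6 m; v ends 22 m/s.
10–13 s: v starts 22 m/s; Δx = 22·3 + ½·-8·3² = 30 m; v ends -2 m/s.
x(13) = 5 + Σ Δx = -24.5 m.

-24.5 m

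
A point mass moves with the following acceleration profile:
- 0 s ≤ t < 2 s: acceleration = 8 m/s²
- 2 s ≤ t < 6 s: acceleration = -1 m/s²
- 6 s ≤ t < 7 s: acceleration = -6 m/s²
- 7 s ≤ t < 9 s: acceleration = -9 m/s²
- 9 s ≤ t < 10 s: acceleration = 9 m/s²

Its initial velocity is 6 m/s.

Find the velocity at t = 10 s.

Δv equals the area under the a-t graph; then v = v₀ + Δv.
0–2 s: 8 × 2 = 16 m/s
2–6 s: -1 × 4 = -4 m/s
6–7 s: -6 × 1 = -6 m/s
7–9 s: -9 × 2 = -18 m/s
9–10 s: 9 × 1 = 9 m/s
Δv = -3 m/s, so v(10) = 6 + (-3) = 3 m/s.

3 m/s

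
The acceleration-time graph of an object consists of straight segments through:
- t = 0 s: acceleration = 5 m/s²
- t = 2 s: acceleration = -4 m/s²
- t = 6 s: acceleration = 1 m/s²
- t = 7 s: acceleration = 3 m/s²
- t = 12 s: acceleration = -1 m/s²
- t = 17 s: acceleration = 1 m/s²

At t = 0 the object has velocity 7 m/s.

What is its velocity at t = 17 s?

Δv equals the area under the a-t graph; then v = v₀ + Δv.
0–2 s: ½(5 + -4)(2) = 1 m/s
2–6 s: ½(-4 + 1)(4) = -6 m/s
6–7 s: ½(1 + 3)(1) = 2 m/s
7–12 s: ½(3 + -1)(5) = 5 m/s
12–17 s: ½(-1 + 1)(5) = 0 m/s
Δv = 2 m/s, so v(17) = 7 + (2) = 9 m/s.

9 m/s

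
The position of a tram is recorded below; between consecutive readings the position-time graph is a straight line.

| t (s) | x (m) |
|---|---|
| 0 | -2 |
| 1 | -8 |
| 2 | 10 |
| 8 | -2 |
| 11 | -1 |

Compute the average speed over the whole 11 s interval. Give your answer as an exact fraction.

Average speed = (total path length)/(elapsed time); on a piecewise-linear x-t graph the path length is Σ|Δx|.
0–1 s: |Δx| = |-8 − -2| = 6 m
1–2 s: |Δx| = |10 − -8| = 18 m
2–8 s: |Δx| = |-2 − 10| = 12 m
8–11 s: |Δx| = |-1 − -2| = 1 m
Total path = 37 m; average speed = 37/11 = 37/11 m/s.

37/11 m/s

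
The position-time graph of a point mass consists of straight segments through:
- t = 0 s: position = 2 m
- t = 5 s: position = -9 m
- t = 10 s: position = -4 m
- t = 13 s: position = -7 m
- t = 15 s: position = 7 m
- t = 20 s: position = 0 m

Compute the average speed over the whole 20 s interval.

2 m/s

Average speed = (total path length)/(elapsed time); on a piecewise-linear x-t graph the path length is Σ|Δx|.
0–5 s: |Δx| = |-9 − 2| = 11 m
5–10 s: |Δx| = |-4 − -9| = 5 m
10–13 s: |Δx| = |-7 − -4| = 3 m
13–15 s: |Δx| = |7 − -7| = 14 m
15–20 s: |Δx| = |0 − 7| = 7 m
Total path = 40 m; average speed = 40/20 = 2 m/s.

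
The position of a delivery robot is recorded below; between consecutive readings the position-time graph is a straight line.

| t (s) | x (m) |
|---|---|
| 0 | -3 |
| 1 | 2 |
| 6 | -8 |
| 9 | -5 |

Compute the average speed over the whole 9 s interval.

2 m/s

Average speed = (total path length)/(elapsed time); on a piecewise-linear x-t graph the path length is Σ|Δx|.
0–1 s: |Δx| = |2 − -3| = 5 m
1–6 s: |Δx| = |-8 − 2| = 10 m
6–9 s: |Δx| = |-5 − -8| = 3 m
Total path = 18 m; average speed = 18/9 = 2 m/s.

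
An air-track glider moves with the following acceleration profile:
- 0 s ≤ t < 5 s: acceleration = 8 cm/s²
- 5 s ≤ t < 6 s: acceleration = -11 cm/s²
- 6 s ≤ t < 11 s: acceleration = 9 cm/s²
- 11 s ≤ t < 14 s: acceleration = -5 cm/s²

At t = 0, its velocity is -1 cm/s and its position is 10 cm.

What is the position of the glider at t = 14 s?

On each constant-a segment, Δv = aΔt and Δx = v₀Δt + ½aΔt²; chain segment to segment.
0–5 s: v starts -1 cm/s; Δx = -1·5 + ½·8·5² = 95 cm; v ends 39 cm/s.
5–6 s: v starts 39 cm/s; Δx = 39·1 + ½·-11·1² = 33.5 cm; v ends 28 cm/s.
6–11 s: v starts 28 cm/s; Δx = 28·5 + ½·9·5² = 252.5 cm; v ends 73 cm/s.
11–14 s: v starts 73 cm/s; Δx = 73·3 + ½·-5·3² = 196.5 cm; v ends 58 cm/s.
x(14) = 10 + Σ Δx = 587.5 cm.

587.5 cm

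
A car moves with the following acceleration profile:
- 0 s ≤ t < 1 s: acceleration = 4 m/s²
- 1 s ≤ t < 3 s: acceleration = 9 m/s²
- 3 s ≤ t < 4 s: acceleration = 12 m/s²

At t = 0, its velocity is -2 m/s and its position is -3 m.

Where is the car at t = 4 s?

45 m

On each constant-a segment, Δv = aΔt and Δx = v₀Δt + ½aΔt²; chain segment to segment.
0–1 s: v starts -2 m/s; Δx = -2·1 + ½·4·1² = 0 m; v ends 2 m/s.
1–3 s: v starts 2 m/s; Δx = 2·2 + ½·9·2² = 22 m; v ends 20 m/s.
3–4 s: v starts 20 m/s; Δx = 20·1 + ½·12·1² = 26 m; v ends 32 m/s.
x(4) = -3 + Σ Δx = 45 m.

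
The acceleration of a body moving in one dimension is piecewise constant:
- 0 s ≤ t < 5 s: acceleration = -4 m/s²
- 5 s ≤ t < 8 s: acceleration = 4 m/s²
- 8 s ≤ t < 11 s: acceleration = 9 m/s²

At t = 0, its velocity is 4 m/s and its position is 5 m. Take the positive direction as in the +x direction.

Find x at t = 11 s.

-26.5 m

On each constant-a segment, Δv = aΔt and Δx = v₀Δt + ½aΔt²; chain segment to segment.
0–5 s: v starts 4 m/s; Δx = 4·5 + ½·-4·5² = -30 m; v ends -16 m/s.
5–8 s: v starts -16 m/s; Δx = -16·3 + ½·4·3² = -30 m; v ends -4 m/s.
8–11 s: v starts -4 m/s; Δx = -4·3 + ½·9·3² = 28.5 m; v ends 23 m/s.
x(11) = 5 + Σ Δx = -26.5 m.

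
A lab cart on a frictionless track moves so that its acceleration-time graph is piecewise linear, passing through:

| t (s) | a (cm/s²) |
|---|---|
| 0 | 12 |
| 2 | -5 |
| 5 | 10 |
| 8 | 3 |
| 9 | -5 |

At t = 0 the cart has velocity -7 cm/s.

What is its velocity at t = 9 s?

26 cm/s

Δv equals the area under the a-t graph; then v = v₀ + Δv.
0–2 s: ½(12 + -5)(2) = 7 cm/s
2–5 s: ½(-5 + 10)(3) = 7.5 cm/s
5–8 s: ½(10 + 3)(3) = 19.5 cm/s
8–9 s: ½(3 + -5)(1) = -1 cm/s
Δv = 33 cm/s, so v(9) = -7 + (33) = 26 cm/s.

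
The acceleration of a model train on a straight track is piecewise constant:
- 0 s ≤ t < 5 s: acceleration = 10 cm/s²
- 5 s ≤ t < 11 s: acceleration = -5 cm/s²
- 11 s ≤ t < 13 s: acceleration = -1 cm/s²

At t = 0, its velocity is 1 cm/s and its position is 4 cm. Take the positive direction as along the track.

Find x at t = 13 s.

390 cm

On each constant-a segment, Δv = aΔt and Δx = v₀Δt + ½aΔt²; chain segment to segment.
0–5 s: v starts 1 cm/s; Δx = 1·5 + ½·10·5² = 130 cm; v ends 51 cm/s.
5–11 s: v starts 51 cm/s; Δx = 51·6 + ½·-5·6² = 216 cm; v ends 21 cm/s.
11–13 s: v starts 21 cm/s; Δx = 21·2 + ½·-1·2² = 40 cm; v ends 19 cm/s.
x(13) = 4 + Σ Δx = 390 cm.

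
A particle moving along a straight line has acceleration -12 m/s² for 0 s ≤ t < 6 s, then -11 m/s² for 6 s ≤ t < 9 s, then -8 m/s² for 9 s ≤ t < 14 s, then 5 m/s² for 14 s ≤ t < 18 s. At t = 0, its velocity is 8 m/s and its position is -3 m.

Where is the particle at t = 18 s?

-1505.5 m

On each constant-a segment, Δv = aΔt and Δx = v₀Δt + ½aΔt²; chain segment to segment.
0–6 s: v starts 8 m/s; Δx = 8·6 + ½·-12·6² = -168 m; v ends -64 m/s.
6–9 s: v starts -64 m/s; Δx = -64·3 + ½·-11·3² = -241.5 m; v ends -97 m/s.
9–14 s: v starts -97 m/s; Δx = -97·5 + ½·-8·5² = -585 m; v ends -137 m/s.
14–18 s: v starts -137 m/s; Δx = -137·4 + ½·5·4² = -508 m; v ends -117 m/s.
x(18) = -3 + Σ Δx = -1505.5 m.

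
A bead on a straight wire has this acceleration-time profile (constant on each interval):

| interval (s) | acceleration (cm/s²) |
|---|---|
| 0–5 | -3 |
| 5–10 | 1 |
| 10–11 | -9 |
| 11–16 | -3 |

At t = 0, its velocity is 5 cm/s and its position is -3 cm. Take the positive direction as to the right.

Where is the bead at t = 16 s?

-170 cm

On each constant-a segment, Δv = aΔt and Δx = v₀Δt + ½aΔt²; chain segment to segment.
0–5 s: v starts 5 cm/s; Δx = 5·5 + ½·-3·5² = -12.5 cm; v ends -10 cm/s.
5–10 s: v starts -10 cm/s; Δx = -10·5 + ½·1·5² = -37.5 cm; v ends -5 cm/s.
10–11 s: v starts -5 cm/s; Δx = -5·1 + ½·-9·1² = -9.5 cm; v ends -14 cm/s.
11–16 s: v starts -14 cm/s; Δx = -14·5 + ½·-3·5² = -107.5 cm; v ends -29 cm/s.
x(16) = -3 + Σ Δx = -170 cm.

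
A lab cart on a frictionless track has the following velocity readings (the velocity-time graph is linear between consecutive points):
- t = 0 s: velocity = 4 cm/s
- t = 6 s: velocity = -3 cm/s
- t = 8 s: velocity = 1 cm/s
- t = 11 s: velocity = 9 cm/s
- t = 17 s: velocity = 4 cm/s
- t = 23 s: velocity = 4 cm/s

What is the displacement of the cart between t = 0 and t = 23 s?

Displacement is the signed area under the v-t curve.
0–6 s: ½(4 + -3)(6) = 3 cm
6–8 s: ½(-3 + 1)(2) = -2 cm
8–11 s: ½(1 + 9)(3) = 15 cm
11–17 s: ½(9 + 4)(6) = 39 cm
17–23 s: 4 × 6 = 24 cm
Net displacement = 79 cm

79 cm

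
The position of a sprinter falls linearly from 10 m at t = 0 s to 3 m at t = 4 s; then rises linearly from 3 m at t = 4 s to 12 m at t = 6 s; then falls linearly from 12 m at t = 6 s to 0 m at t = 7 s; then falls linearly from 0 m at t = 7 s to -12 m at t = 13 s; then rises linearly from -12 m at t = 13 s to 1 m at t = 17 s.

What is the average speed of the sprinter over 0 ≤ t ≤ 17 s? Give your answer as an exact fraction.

53/17 m/s

Average speed = (total path length)/(elapsed time); on a piecewise-linear x-t graph the path length is Σ|Δx|.
0–4 s: |Δx| = |3 − 10| = 7 m
4–6 s: |Δx| = |12 − 3| = 9 m
6–7 s: |Δx| = |0 − 12| = 12 m
7–13 s: |Δx| = |-12 − 0| = 12 m
13–17 s: |Δx| = |1 − -12| = 13 m
Total path = 53 m; average speed = 53/17 = 53/17 m/s.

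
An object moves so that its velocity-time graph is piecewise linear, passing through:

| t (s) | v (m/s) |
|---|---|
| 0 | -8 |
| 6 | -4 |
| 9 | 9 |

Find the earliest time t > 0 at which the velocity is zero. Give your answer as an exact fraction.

t = 90/13 s

v changes sign on 6–9 s (from -4 to 9); the graph is linear there, so v = 0 at t = 6 + (4)·(9 − 6)/(9 − -4) = 90/13 s.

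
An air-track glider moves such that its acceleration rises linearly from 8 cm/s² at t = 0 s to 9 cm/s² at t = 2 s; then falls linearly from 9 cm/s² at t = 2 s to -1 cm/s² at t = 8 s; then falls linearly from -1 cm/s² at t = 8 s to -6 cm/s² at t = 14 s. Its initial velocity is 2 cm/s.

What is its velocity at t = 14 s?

22 cm/s

Δv equals the area under the a-t graph; then v = v₀ + Δv.
0–2 s: ½(8 + 9)(2) = 17 cm/s
2–8 s: ½(9 + -1)(6) = 24 cm/s
8–14 s: ½(-1 + -6)(6) = -21 cm/s
Δv = 20 cm/s, so v(14) = 2 + (20) = 22 cm/s.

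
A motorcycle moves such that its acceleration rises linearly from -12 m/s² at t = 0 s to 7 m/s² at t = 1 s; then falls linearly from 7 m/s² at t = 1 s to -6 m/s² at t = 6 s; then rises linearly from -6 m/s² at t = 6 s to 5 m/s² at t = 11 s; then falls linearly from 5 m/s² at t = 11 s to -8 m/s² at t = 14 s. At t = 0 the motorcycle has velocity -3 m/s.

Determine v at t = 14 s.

-10 m/s

Δv equals the area under the a-t graph; then v = v₀ + Δv.
0–1 s: ½(-12 + 7)(1) = -2.5 m/s
1–6 s: ½(7 + -6)(5) = 2.5 m/s
6–11 s: ½(-6 + 5)(5) = -2.5 m/s
11–14 s: ½(5 + -8)(3) = -4.5 m/s
Δv = -7 m/s, so v(14) = -3 + (-7) = -10 m/s.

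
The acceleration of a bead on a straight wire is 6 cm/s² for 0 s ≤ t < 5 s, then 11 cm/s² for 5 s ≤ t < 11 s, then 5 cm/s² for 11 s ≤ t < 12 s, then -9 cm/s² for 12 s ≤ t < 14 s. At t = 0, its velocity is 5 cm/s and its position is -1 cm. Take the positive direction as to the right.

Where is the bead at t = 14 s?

804.5 cm

On each constant-a segment, Δv = aΔt and Δx = v₀Δt + ½aΔt²; chain segment to segment.
0–5 s: v starts 5 cm/s; Δx = 5·5 + ½·6·5² = 100 cm; v ends 35 cm/s.
5–11 s: v starts 35 cm/s; Δx = 35·6 + ½·11·6² = 408 cm; v ends 101 cm/s.
11–12 s: v starts 101 cm/s; Δx = 101·1 + ½·5·1² = 103.5 cm; v ends 106 cm/s.
12–14 s: v starts 106 cm/s; Δx = 106·2 + ½·-9·2² = 194 cm; v ends 88 cm/s.
x(14) = -1 + Σ Δx = 804.5 cm.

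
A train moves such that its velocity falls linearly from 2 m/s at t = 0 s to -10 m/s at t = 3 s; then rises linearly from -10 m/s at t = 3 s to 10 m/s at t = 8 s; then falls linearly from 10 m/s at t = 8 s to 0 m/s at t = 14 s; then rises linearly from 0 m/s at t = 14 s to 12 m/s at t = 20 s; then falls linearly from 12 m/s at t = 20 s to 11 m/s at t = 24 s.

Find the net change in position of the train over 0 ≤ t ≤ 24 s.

Net displacement equals the area under the velocity-time graph (areas below the axis count negative).
0–3 s: ½(2 + -10)(3) = -12 m
3–8 s: ½(-10 + 10)(5) = 0 m
8–14 s: ½(10 + 0)(6) = 30 m
14–20 s: ½(0 + 12)(6) = 36 m
20–24 s: ½(12 + 11)(4) = 46 m
Net displacement = 100 m

100 m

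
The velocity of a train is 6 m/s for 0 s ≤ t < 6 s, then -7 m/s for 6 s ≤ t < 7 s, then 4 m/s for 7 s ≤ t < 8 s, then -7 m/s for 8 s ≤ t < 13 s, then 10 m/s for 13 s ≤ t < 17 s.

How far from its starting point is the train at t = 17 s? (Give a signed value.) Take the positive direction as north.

Displacement is the signed area under the v-t curve.
0–6 s: 6 × 6 = 36 m
6–7 s: -7 × 1 = -7 m
7–8 s: 4 × 1 = 4 m
8–13 s: -7 × 5 = -35 m
13–17 s: 10 × 4 = 40 m
Net displacement = 38 m

38 m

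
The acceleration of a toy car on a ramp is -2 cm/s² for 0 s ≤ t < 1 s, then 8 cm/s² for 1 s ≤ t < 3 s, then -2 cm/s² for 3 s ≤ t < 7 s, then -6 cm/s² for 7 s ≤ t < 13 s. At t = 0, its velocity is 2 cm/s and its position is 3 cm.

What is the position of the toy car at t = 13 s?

8 cm

On each constant-a segment, Δv = aΔt and Δx = v₀Δt + ½aΔt²; chain segment to segment.
0–1 s: v starts 2 cm/s; Δx = 2·1 + ½·-2·1² = 1 cm; v ends 0 cm/s.
1–3 s: v starts 0 cm/s; Δx = 0·2 + ½·8·2² = 16 cm; v ends 16 cm/s.
3–7 s: v starts 16 cm/s; Δx = 16·4 + ½·-2·4² = 48 cm; v ends 8 cm/s.
7–13 s: v starts 8 cm/s; Δx = 8·6 + ½·-6·6² = -60 cm; v ends -28 cm/s.
x(13) = 3 + Σ Δx = 8 cm.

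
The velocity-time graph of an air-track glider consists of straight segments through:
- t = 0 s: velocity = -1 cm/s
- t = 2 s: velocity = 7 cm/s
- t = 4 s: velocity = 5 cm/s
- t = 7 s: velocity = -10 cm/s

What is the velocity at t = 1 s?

On 0–2 s the graph is linear from -1 to 7 cm/s: v(1) = -1 + (7 − -1)·(1 − 0)/(2 − 0) = 3 cm/s.

3 cm/s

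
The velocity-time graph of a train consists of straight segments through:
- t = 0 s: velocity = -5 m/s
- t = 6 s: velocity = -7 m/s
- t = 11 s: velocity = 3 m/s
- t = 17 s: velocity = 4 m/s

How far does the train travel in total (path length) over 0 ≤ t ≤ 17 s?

Total distance travelled is ∫|v| dt — sum the magnitudes of each area piece.
0–6 s: |½(-5 + -7)(6)| = 36 m
6–11 s: v = 0 at t = 9.5 s; triangle areas 12.25 + 2.25 = 14.5 m
11–17 s: |½(3 + 4)(6)| = 21 m
Total distance = 71.5 m

71.5 m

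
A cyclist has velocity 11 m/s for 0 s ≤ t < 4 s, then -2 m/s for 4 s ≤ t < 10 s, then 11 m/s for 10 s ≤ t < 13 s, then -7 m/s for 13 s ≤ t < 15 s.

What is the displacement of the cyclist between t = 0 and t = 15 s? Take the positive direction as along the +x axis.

51 m

Displacement is the signed area under the v-t curve.
0–4 s: 11 × 4 = 44 m
4–10 s: -2 × 6 = -12 m
10–13 s: 11 × 3 = 33 m
13–15 s: -7 × 2 = -14 m
Net displacement = 51 m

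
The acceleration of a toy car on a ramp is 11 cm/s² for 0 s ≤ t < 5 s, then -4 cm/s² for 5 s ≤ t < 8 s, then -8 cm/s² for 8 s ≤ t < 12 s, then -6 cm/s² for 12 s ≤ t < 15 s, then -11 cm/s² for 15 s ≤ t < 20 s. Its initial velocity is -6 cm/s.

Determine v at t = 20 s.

-68 cm/s

Δv equals the area under the a-t graph; then v = v₀ + Δv.
0–5 s: 11 × 5 = 55 cm/s
5–8 s: -4 × 3 = -12 cm/s
8–12 s: -8 × 4 = -32 cm/s
12–15 s: -6 × 3 = -18 cm/s
15–20 s: -11 × 5 = -55 cm/s
Δv = -62 cm/s, so v(20) = -6 + (-62) = -68 cm/s.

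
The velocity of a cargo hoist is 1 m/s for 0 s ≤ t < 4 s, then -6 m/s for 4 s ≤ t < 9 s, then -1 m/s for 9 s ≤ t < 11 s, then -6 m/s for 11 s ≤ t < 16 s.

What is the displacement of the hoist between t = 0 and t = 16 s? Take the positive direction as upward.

Net displacement equals the area under the velocity-time graph (areas below the axis count negative).
0–4 s: 1 × 4 = 4 m
4–9 s: -6 × 5 = -30 m
9–11 s: -1 × 2 = -2 m
11–16 s: -6 × 5 = -30 m
Net displacement = -58 m

-58 m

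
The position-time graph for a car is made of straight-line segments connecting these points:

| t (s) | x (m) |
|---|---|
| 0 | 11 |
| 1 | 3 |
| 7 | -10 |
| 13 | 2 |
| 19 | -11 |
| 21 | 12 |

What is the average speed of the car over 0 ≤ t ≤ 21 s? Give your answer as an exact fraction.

23/7 m/s

Average speed = (total path length)/(elapsed time); on a piecewise-linear x-t graph the path length is Σ|Δx|.
0–1 s: |Δx| = |3 − 11| = 8 m
1–7 s: |Δx| = |-10 − 3| = 13 m
7–13 s: |Δx| = |2 − -10| = 12 m
13–19 s: |Δx| = |-11 − 2| = 13 m
19–21 s: |Δx| = |12 − -11| = 23 m
Total path = 69 m; average speed = 69/21 = 23/7 m/s.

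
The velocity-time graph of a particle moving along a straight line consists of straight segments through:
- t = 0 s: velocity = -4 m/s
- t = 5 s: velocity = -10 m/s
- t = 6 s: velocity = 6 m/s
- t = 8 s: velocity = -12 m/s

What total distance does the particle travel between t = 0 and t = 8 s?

49.25 m

Total distance travelled is ∫|v| dt — sum the magnitudes of each area piece.
0–5 s: |½(-4 + -10)(5)| = 35 m
5–6 s: v = 0 at t = 5.625 s; triangle areas 3.125 + 1.125 = 4.25 m
6–8 s: v = 0 at t = 20/3 s; triangle areas 2 + 8 = 10 m
Total distance = 49.25 m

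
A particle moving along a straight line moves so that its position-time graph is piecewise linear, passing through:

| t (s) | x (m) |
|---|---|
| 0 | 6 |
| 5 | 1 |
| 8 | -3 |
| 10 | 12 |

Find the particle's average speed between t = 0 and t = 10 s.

2.4 m/s

Average speed = (total path length)/(elapsed time); on a piecewise-linear x-t graph the path length is Σ|Δx|.
0–5 s: |Δx| = |1 − 6| = 5 m
5–8 s: |Δx| = |-3 − 1| = 4 m
8–10 s: |Δx| = |12 − -3| = 15 m
Total path = 24 m; average speed = 24/10 = 2.4 m/s.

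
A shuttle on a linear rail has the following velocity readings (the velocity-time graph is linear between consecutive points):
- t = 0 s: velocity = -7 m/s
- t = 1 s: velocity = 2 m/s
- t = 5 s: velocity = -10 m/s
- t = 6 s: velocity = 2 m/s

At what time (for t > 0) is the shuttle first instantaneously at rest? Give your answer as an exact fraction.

t = 7/9 s

v changes sign on 0–1 s (from -7 to 2); the graph is linear there, so v = 0 at t = 0 + (7)·(1 − 0)/(2 − -7) = 7/9 s.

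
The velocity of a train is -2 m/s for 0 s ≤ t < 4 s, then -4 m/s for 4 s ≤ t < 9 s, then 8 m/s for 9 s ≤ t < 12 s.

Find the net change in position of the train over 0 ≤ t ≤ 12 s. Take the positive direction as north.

-4 m

Net displacement equals the area under the velocity-time graph (areas below the axis count negative).
0–4 s: -2 × 4 = -8 m
4–9 s: -4 × 5 = -20 m
9–12 s: 8 × 3 = 24 m
Net displacement = -4 m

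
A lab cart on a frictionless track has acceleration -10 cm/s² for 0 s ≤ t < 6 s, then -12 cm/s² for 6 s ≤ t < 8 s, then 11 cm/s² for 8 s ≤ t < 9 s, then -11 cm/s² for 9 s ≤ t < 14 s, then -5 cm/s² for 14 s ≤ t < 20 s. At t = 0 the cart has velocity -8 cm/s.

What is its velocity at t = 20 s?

-166 cm/s

Δv equals the area under the a-t graph; then v = v₀ + Δv.
0–6 s: -10 × 6 = -60 cm/s
6–8 s: -12 × 2 = -24 cm/s
8–9 s: 11 × 1 = 11 cm/s
9–14 s: -11 × 5 = -55 cm/s
14–20 s: -5 × 6 = -30 cm/s
Δv = -158 cm/s, so v(20) = -8 + (-158) = -166 cm/s.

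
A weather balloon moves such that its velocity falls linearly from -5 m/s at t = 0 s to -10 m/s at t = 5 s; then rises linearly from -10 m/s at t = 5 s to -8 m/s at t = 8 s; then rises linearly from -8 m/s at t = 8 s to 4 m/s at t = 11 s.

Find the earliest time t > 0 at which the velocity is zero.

t = 10 s

v changes sign on 8–11 s (from -8 to 4); the graph is linear there, so v = 0 at t = 8 + (8)·(11 − 8)/(4 − -8) = 10 s.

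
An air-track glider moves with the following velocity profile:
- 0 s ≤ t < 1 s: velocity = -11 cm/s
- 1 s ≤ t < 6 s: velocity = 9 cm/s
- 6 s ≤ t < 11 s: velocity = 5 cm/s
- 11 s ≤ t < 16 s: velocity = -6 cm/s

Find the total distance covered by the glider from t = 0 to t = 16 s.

111 cm

Distance (not displacement) is the total path length: add the absolute areas under v-t.
0–1 s: |-11| × 1 = 11 cm
1–6 s: |9| × 5 = 45 cm
6–11 s: |5| × 5 = 25 cm
11–16 s: |-6| × 5 = 30 cm
Total distance = 111 cm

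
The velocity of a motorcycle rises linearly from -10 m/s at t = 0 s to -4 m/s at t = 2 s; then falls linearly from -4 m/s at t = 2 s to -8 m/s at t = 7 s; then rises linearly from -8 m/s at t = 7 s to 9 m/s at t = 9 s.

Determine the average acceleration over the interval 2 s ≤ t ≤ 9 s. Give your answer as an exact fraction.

Average acceleration = Δv/Δt = (9 − -4)/(9 − 2) = 13/7 m/s².

13/7 m/s²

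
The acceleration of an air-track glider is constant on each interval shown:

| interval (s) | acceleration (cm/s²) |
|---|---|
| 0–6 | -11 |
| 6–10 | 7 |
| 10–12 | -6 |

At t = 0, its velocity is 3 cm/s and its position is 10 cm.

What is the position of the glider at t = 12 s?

On each constant-a segment, Δv = aΔt and Δx = v₀Δt + ½aΔt²; chain segment to segment.
0–6 s: v starts 3 cm/s; Δx = 3·6 + ½·-11·6² = -180 cm; v ends -63 cm/s.
6–10 s: v starts -63 cm/s; Δx = -63·4 + ½·7·4² = -196 cm; v ends -35 cm/s.
10–12 s: v starts -35 cm/s; Δx = -35·2 + ½·-6·2² = -82 cm; v ends -47 cm/s.
x(12) = 10 + Σ Δx = -448 cm.

-448 cm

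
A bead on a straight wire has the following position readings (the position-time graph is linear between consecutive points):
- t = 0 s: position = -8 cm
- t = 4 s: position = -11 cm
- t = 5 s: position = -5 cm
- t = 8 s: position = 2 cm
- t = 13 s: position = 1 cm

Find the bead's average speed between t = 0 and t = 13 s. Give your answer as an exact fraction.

Average speed = (total path length)/(elapsed time); on a piecewise-linear x-t graph the path length is Σ|Δx|.
0–4 s: |Δx| = |-11 − -8| = 3 cm
4–5 s: |Δx| = |-5 − -11| = 6 cm
5–8 s: |Δx| = |2 − -5| = 7 cm
8–13 s: |Δx| = |1 − 2| = 1 cm
Total path = 17 cm; average speed = 17/13 = 17/13 cm/s.

17/13 cm/s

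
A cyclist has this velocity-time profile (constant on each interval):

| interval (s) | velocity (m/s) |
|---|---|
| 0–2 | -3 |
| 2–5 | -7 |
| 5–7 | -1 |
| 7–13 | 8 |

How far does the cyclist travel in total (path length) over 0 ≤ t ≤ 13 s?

Distance (not displacement) is the total path length: add the absolute areas under v-t.
0–2 s: |-3| × 2 = 6 m
2–5 s: |-7| × 3 = 21 m
5–7 s: |-1| × 2 = 2 m
7–13 s: |8| × 6 = 48 m
Total distance = 77 m

77 m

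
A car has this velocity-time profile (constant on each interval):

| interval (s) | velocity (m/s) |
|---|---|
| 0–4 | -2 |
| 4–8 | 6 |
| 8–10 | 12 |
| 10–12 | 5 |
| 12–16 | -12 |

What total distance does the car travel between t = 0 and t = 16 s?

114 m

Total distance travelled is ∫|v| dt — sum the magnitudes of each area piece.
0–4 s: |-2| × 4 = 8 m
4–8 s: |6| × 4 = 24 m
8–10 s: |12| × 2 = 24 m
10–12 s: |5| × 2 = 10 m
12–16 s: |-12| × 4 = 48 m
Total distance = 114 m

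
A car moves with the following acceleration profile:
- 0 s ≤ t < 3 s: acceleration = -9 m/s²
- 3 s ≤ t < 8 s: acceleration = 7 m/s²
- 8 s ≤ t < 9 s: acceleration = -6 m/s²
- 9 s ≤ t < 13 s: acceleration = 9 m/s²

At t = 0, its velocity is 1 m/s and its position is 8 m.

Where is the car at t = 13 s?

On each constant-a segment, Δv = aΔt and Δx = v₀Δt + ½aΔt²; chain segment to segment.
0–3 s: v starts 1 m/s; Δx = 1·3 + ½·-9·3² = -37.5 m; v ends -26 m/s.
3–8 s: v starts -26 m/s; Δx = -26·5 + ½·7·5² = -42.5 m; v ends 9 m/s.
8–9 s: v starts 9 m/s; Δx = 9·1 + ½·-6·1² = 6 m; v ends 3 m/s.
9–13 s: v starts 3 m/s; Δx = 3·4 + ½·9·4² = 84 m; v ends 39 m/s.
x(13) = 8 + Σ Δx = 18 m.

18 m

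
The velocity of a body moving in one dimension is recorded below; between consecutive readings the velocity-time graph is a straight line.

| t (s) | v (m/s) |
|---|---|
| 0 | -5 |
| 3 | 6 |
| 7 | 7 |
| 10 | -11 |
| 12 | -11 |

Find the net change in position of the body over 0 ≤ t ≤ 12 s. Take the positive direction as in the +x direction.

-0.5 m

Displacement is the signed area under the v-t curve.
0–3 s: ½(-5 + 6)(3) = 1.5 m
3–7 s: ½(6 + 7)(4) = 26 m
7–10 s: ½(7 + -11)(3) = -6 m
10–12 s: -11 × 2 = -22 m
Net displacement = -0.5 m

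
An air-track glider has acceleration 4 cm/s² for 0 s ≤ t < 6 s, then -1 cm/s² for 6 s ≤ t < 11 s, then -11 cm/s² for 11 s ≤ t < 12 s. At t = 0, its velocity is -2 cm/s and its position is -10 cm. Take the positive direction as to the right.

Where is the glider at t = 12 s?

159 cm

On each constant-a segment, Δv = aΔt and Δx = v₀Δt + ½aΔt²; chain segment to segment.
0–6 s: v starts -2 cm/s; Δx = -2·6 + ½·4·6² = 60 cm; v ends 22 cm/s.
6–11 s: v starts 22 cm/s; Δx = 22·5 + ½·-1·5² = 97.5 cm; v ends 17 cm/s.
11–12 s: v starts 17 cm/s; Δx = 17·1 + ½·-11·1² = 11.5 cm; v ends 6 cm/s.
x(12) = -10 + Σ Δx = 159 cm.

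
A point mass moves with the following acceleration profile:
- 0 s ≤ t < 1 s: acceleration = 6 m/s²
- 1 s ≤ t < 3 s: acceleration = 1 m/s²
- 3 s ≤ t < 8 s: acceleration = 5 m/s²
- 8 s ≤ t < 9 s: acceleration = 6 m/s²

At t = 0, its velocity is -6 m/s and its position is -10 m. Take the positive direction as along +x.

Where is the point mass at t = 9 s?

91.5 m

On each constant-a segment, Δv = aΔt and Δx = v₀Δt + ½aΔt²; chain segment to segment.
0–1 s: v starts -6 m/s; Δx = -6·1 + ½·6·1² = -3 m; v ends 0 m/s.
1–3 s: v starts 0 m/s; Δx = 0·2 + ½·1·2² = 2 m; v ends 2 m/s.
3–8 s: v starts 2 m/s; Δx = 2·5 + ½·5·5² = 72.5 m; v ends 27 m/s.
8–9 s: v starts 27 m/s; Δx = 27·1 + ½·6·1² = 30 m; v ends 33 m/s.
x(9) = -10 + Σ Δx = 91.5 m.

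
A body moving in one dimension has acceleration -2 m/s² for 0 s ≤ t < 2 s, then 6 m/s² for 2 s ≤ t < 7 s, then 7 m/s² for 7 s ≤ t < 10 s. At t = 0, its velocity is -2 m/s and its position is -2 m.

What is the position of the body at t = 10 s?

On each constant-a segment, Δv = aΔt and Δx = v₀Δt + ½aΔt²; chain segment to segment.
0–2 s: v starts -2 m/s; Δx = -2·2 + ½·-2·2² = -8 m; v ends -6 m/s.
2–7 s: v starts -6 m/s; Δx = -6·5 + ½·6·5² = 45 m; v ends 24 m/s.
7–10 s: v starts 24 m/s; Δx = 24·3 + ½·7·3² = 103.5 m; v ends 45 m/s.
x(10) = -2 + Σ Δx = 138.5 m.

138.5 m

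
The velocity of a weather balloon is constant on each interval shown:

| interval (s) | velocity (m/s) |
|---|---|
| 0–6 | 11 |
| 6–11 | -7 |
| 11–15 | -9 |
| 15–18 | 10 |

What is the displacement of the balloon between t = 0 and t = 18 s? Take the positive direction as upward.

Net displacement equals the area under the velocity-time graph (areas below the axis count negative).
0–6 s: 11 × 6 = 66 m
6–11 s: -7 × 5 = -35 m
11–15 s: -9 × 4 = -36 m
15–18 s: 10 × 3 = 30 m
Net displacement = 25 m

25 m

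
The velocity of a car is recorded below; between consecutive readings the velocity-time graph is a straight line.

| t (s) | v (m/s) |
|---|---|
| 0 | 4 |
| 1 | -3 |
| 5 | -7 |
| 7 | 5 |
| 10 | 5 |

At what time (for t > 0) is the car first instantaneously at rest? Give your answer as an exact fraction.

v changes sign on 0–1 s (from 4 to -3); the graph is linear there, so v = 0 at t = 0 + (-4)·(1 − 0)/(-3 − 4) = 4/7 s.

t = 4/7 s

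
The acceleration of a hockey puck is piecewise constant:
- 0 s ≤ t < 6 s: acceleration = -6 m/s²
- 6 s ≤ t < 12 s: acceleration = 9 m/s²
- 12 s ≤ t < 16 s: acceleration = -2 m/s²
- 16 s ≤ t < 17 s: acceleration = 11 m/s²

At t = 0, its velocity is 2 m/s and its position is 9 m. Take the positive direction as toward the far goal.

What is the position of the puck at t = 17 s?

-47.5 m

On each constant-a segment, Δv = aΔt and Δx = v₀Δt + ½aΔt²; chain segment to segment.
0–6 s: v starts 2 m/s; Δx = 2·6 + ½·-6·6² = -96 m; v ends -34 m/s.
6–12 s: v starts -34 m/s; Δx = -34·6 + ½·9·6² = -42 m; v ends 20 m/s.
12–16 s: v starts 20 m/s; Δx = 20·4 + ½·-2·4² = 64 m; v ends 12 m/s.
16–17 s: v starts 12 m/s; Δx = 12·1 + ½·11·1² = 17.5 m; v ends 23 m/s.
x(17) = 9 + Σ Δx = -47.5 m.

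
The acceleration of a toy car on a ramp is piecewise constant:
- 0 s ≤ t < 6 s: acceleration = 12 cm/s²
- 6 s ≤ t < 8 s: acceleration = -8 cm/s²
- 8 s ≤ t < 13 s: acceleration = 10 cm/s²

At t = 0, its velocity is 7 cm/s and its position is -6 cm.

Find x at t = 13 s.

On each constant-a segment, Δv = aΔt and Δx = v₀Δt + ½aΔt²; chain segment to segment.
0–6 s: v starts 7 cm/s; Δx = 7·6 + ½·12·6² = 258 cm; v ends 79 cm/s.
6–8 s: v starts 79 cm/s; Δx = 79·2 + ½·-8·2² = 142 cm; v ends 63 cm/s.
8–13 s: v starts 63 cm/s; Δx = 63·5 + ½·10·5² = 440 cm; v ends 113 cm/s.
x(13) = -6 + Σ Δx = 834 cm.

834 cm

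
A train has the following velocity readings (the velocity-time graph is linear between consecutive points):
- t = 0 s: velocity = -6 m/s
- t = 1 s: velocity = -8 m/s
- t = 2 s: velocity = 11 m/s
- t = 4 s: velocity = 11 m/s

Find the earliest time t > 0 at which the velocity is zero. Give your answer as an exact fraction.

v changes sign on 1–2 s (from -8 to 11); the graph is linear there, so v = 0 at t = 1 + (8)·(2 − 1)/(11 − -8) = 27/19 s.

t = 27/19 s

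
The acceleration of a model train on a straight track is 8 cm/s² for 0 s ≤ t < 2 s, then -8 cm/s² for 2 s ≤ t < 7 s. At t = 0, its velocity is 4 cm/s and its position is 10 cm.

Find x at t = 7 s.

On each constant-a segment, Δv = aΔt and Δx = v₀Δt + ½aΔt²; chain segment to segment.
0–2 s: v starts 4 cm/s; Δx = 4·2 + ½·8·2² = 24 cm; v ends 20 cm/s.
2–7 s: v starts 20 cm/s; Δx = 20·5 + ½·-8·5² = 0 cm; v ends -20 cm/s.
x(7) = 10 + Σ Δx = 34 cm.

34 cm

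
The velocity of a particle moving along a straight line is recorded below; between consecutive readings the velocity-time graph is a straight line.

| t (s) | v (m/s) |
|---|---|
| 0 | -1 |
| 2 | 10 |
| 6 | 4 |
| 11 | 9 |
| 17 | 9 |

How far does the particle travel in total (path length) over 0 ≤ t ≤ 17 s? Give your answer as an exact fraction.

2721/22 m

Total distance travelled is ∫|v| dt — sum the magnitudes of each area piece.
0–2 s: v = 0 at t = 2/11 s; triangle areas 1/11 + 100/11 = 101/11 m
2–6 s: |½(10 + 4)(4)| = 28 m
6–11 s: |½(4 + 9)(5)| = 32.5 m
11–17 s: |9| × 6 = 54 m
Total distance = 2721/22 m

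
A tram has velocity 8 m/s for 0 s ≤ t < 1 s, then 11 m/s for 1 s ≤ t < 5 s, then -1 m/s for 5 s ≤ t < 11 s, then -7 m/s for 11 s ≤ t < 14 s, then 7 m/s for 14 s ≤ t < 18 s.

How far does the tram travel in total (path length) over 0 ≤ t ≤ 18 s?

Distance (not displacement) is the total path length: add the absolute areas under v-t.
0–1 s: |8| × 1 = 8 m
1–5 s: |11| × 4 = 44 m
5–11 s: |-1| × 6 = 6 m
11–14 s: |-7| × 3 = 21 m
14–18 s: |7| × 4 = 28 m
Total distance = 107 m

107 m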